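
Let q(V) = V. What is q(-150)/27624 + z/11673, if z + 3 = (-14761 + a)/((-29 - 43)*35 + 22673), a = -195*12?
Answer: -891176495/154724634468 ≈ -0.0057598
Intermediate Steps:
a = -2340
z = -11080/2879 (z = -3 + (-14761 - 2340)/((-29 - 43)*35 + 22673) = -3 - 17101/(-72*35 + 22673) = -3 - 17101/(-2520 + 22673) = -3 - 17101/20153 = -3 - 17101*1/20153 = -3 - 2443/2879 = -11080/2879 ≈ -3.8486)
q(-150)/27624 + z/11673 = -150/27624 - 11080/2879/11673 = -150*1/27624 - 11080/2879*1/11673 = -25/4604 - 11080/33606567 = -891176495/154724634468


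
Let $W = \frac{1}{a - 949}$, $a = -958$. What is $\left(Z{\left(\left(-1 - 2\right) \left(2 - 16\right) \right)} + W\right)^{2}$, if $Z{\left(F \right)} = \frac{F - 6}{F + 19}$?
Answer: $\frac{4704725281}{13531970929} \approx 0.34767$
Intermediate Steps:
$W = - \frac{1}{1907}$ ($W = \frac{1}{-958 - 949} = \frac{1}{-1907} = - \frac{1}{1907} \approx -0.00052438$)
$Z{\left(F \right)} = \frac{-6 + F}{19 + F}$
$\left(Z{\left(\left(-1 - 2\right) \left(2 - 16\right) \right)} + W\right)^{2} = \left(\frac{-6 + \left(-1 - 2\right) \left(2 - 16\right)}{19 + \left(-1 - 2\right) \left(2 - 16\right)} - \frac{1}{1907}\right)^{2} = \left(\frac{-6 - -42}{19 - -42} - \frac{1}{1907}\right)^{2} = \left(\frac{-6 + 42}{19 + 42} - \frac{1}{1907}\right)^{2} = \left(\frac{1}{61} \cdot 36 - \frac{1}{1907}\right)^{2} = \left(\frac{36}{61} - \frac{1}{1907}\right)^{2} = \left(\frac{68591}{116327}\right)^{2} = \frac{4704725281}{13531970929}$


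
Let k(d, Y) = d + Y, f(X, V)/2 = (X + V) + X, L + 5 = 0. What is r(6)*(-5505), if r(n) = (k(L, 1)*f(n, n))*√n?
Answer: 792720*√6 ≈ 1.9418e+6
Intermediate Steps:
L = -5 (L = -5 + 0 = -5)
f(X, V) = 2*V + 4*X (f(X, V) = 2*((X + V) + X) = 2*((V + X) + X) = 2*(V + 2*X) = 2*V + 4*X)
k(d, Y) = Y + d
r(n) = -24*n^(3/2) (r(n) = ((1 - 5)*(2*n + 4*n))*√n = (-24*n)*√n = -24*n^(3/2))
r(6)*(-5505) = -144*√6*(-5505) = 792720*√6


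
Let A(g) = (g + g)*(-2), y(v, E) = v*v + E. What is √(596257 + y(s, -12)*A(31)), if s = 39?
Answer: √409141 ≈ 639.64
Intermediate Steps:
y(v, E) = E + v² (y(v, E) = v² + E = E + v²)
A(g) = -4*g (A(g) = (2*g)*(-2) = -4*g)
√(596257 + y(s, -12)*A(31)) = √(596257 + (-12 + 39²)*(-4*31)) = √(596257 + (-12 + 1521)*(-124)) = √(596257 + 1509*(-124)) = √(596257 - 187116) = √409141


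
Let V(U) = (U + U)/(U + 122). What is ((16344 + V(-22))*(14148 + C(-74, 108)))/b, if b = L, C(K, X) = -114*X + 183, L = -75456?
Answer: -2099087/4800 ≈ -437.31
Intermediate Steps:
C(K, X) = 183 - 114*X
V(U) = 2*U/(122 + U) (V(U) = (2*U)/(122 + U) = 2*U/(122 + U))
b = -75456
((16344 + V(-22))*(14148 + C(-74, 108)))/b = ((16344 + 2*(-22)/(122 - 22))*(14148 + (183 - 114*108)))/(-75456) = ((16344 + 2*(-22)/100)*(14148 + (183 - 12312)))*(-1/75456) = ((16344 + 2*(-22)*(1/100))*(14148 - 12129))*(-1/75456) = ((16344 - 11/25)*2019)*(-1/75456) = ((408589/25)*2019)*(-1/75456) = (824941191/25)*(-1/75456) = -2099087/4800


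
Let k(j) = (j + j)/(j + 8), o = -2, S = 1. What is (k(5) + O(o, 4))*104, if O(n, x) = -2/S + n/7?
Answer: -1104/7 ≈ -157.71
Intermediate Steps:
k(j) = 2*j/(8 + j) (k(j) = (2*j)/(8 + j) = 2*j/(8 + j))
O(n, x) = -2 + n/7 (O(n, x) = -2/1 + n/7 = -2*1 + n*(1/7) = -2 + n/7)
(k(5) + O(o, 4))*104 = (2*5/(8 + 5) + (-2 + (1/7)*(-2)))*104 = (2*5/13 + (-2 - 2/7))*104 = (2*5*(1/13) - 16/7)*104 = (10/13 - 16/7)*104 = -138/91*104 = -1104/7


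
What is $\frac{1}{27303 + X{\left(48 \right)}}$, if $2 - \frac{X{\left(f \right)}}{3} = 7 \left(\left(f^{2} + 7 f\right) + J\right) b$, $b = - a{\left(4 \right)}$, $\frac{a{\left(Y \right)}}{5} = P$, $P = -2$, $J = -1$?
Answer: $- \frac{1}{526881} \approx -1.898 \cdot 10^{-6}$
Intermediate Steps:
$a{\left(Y \right)} = -10$ ($a{\left(Y \right)} = 5 \left(-2\right) = -10$)
$b = 10$ ($b = \left(-1\right) \left(-10\right) = 10$)
$X{\left(f \right)} = 216 - 1470 f - 210 f^{2}$ ($X{\left(f \right)} = 6 - 3 \cdot 7 \left(\left(f^{2} + 7 f\right) - 1\right) 10 = 6 - 3 \cdot 7 \left(-1 + f^{2} + 7 f\right) 10 = 6 - 3 \left(-7 + 7 f^{2} + 49 f\right) 10 = 6 - 3 \left(-70 + 70 f^{2} + 490 f\right) = 6 - \left(-210 + 210 f^{2} + 1470 f\right) = 216 - 1470 f - 210 f^{2}$)
$\frac{1}{27303 + X{\left(48 \right)}} = \frac{1}{27303 - \left(70344 + 483840\right)} = \frac{1}{27303 - 554184} = \frac{1}{-526881} = - \frac{1}{526881}$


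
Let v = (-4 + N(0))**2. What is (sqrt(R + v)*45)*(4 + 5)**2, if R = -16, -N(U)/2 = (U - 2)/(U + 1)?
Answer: 14580*I ≈ 14580.0*I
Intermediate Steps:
N(U) = -2*(-2 + U)/(1 + U) (N(U) = -2*(U - 2)/(U + 1) = -2*(-2 + U)/(1 + U))
v = 0 (v = (-4 + 2*(2 - 1*0)/(1 + 0))**2 = (-4 + 2*(2 + 0)/1)**2 = (-4 + 2*1*2)**2 = (-4 + 4)**2 = 0**2 = 0)
(sqrt(R + v)*45)*(4 + 5)**2 = (sqrt(-16 + 0)*45)*(4 + 5)**2 = (sqrt(-16)*45)*9**2 = ((4*I)*45)*81 = (180*I)*81 = 14580*I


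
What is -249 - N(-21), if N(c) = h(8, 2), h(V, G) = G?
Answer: -251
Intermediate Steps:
N(c) = 2
-249 - N(-21) = -249 - 1*2 = -249 - 2 = -251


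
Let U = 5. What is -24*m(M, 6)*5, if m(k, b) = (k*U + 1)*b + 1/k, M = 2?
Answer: -7980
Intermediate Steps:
m(k, b) = 1/k + b*(1 + 5*k) (m(k, b) = (k*5 + 1)*b + 1/k = (5*k + 1)*b + 1/k = (1 + 5*k)*b + 1/k = b*(1 + 5*k) + 1/k = 1/k + b*(1 + 5*k))
-24*m(M, 6)*5 = -24*(6 + 1/2 + 5*6*2)*5 = -24*(6 + ½ + 60)*5 = -24*133/2*5 = -1596*5 = -7980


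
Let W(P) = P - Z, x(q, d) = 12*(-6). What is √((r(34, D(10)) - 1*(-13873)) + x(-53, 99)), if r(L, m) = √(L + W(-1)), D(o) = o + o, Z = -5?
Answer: √(13801 + √38) ≈ 117.50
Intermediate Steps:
D(o) = 2*o
x(q, d) = -72
W(P) = 5 + P (W(P) = P - 1*(-5) = P + 5 = 5 + P)
r(L, m) = √(4 + L) (r(L, m) = √(L + (5 - 1)) = √(L + 4) = √(4 + L))
√((r(34, D(10)) - 1*(-13873)) + x(-53, 99)) = √((√(4 + 34) - 1*(-13873)) - 72) = √((√38 + 13873) - 72) = √((13873 + √38) - 72) = √(13801 + √38)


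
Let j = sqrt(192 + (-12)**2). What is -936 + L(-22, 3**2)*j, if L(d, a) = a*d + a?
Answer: -936 - 756*sqrt(21) ≈ -4400.4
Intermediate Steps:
L(d, a) = a + a*d
j = 4*sqrt(21) (j = sqrt(192 + 144) = sqrt(336) = 4*sqrt(21) ≈ 18.330)
-936 + L(-22, 3**2)*j = -936 + (3**2*(1 - 22))*(4*sqrt(21)) = -936 + (9*(-21))*(4*sqrt(21)) = -936 - 756*sqrt(21)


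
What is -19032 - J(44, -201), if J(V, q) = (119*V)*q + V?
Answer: 1033360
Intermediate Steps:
J(V, q) = V + 119*V*q (J(V, q) = 119*V*q + V = V + 119*V*q)
-19032 - J(44, -201) = -19032 - 44*(1 + 119*(-201)) = -19032 - 44*(1 - 23919) = -19032 - 44*(-23918) = -19032 - 1*(-1052392) = -19032 + 1052392 = 1033360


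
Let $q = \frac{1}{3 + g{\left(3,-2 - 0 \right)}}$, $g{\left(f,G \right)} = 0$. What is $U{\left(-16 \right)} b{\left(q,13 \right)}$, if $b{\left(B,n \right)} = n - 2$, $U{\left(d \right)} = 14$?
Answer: $154$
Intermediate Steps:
$q = \frac{1}{3}$ ($q = \frac{1}{3 + 0} = \frac{1}{3} \approx 0.33333$)
$b{\left(B,n \right)} = -2 + n$ ($b{\left(B,n \right)} = n - 2 = -2 + n$)
$U{\left(-16 \right)} b{\left(q,13 \right)} = 14 \left(-2 + 13\right) = 14 \cdot 11 = 154$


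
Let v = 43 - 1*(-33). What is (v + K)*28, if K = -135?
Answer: -1652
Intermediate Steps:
v = 76 (v = 43 + 33 = 76)
(v + K)*28 = (76 - 135)*28 = -59*28 = -1652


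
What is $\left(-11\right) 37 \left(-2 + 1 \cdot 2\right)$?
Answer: $0$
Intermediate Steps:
$\left(-11\right) 37 \left(-2 + 1 \cdot 2\right) = - 407 \left(-2 + 2\right) = \left(-407\right) 0 = 0$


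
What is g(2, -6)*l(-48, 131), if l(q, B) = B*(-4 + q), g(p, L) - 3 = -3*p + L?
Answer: 61308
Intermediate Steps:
g(p, L) = 3 + L - 3*p (g(p, L) = 3 + (-3*p + L) = 3 + (L - 3*p) = 3 + L - 3*p)
g(2, -6)*l(-48, 131) = (3 - 6 - 3*2)*(131*(-4 - 48)) = (3 - 6 - 6)*(131*(-52)) = -9*(-6812) = 61308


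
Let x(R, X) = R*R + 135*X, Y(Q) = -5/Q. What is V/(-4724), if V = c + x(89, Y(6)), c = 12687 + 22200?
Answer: -85391/9448 ≈ -9.0380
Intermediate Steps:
c = 34887
x(R, X) = R² + 135*X
V = 85391/2 (V = 34887 + (89² + 135*(-5/6)) = 34887 + (7921 + 135*(-5*⅙)) = 34887 + (7921 + 135*(-⅚)) = 34887 + (7921 - 225/2) = 34887 + 15617/2 = 85391/2 ≈ 42696.)
V/(-4724) = (85391/2)/(-4724) = (85391/2)*(-1/4724) = -85391/9448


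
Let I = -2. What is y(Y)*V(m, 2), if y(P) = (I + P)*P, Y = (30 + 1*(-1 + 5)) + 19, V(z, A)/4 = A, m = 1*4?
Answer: 21624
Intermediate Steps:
m = 4
V(z, A) = 4*A
Y = 53 (Y = (30 + 1*4) + 19 = (30 + 4) + 19 = 34 + 19 = 53)
y(P) = P*(-2 + P) (y(P) = (-2 + P)*P = P*(-2 + P))
y(Y)*V(m, 2) = (53*(-2 + 53))*(4*2) = (53*51)*8 = 2703*8 = 21624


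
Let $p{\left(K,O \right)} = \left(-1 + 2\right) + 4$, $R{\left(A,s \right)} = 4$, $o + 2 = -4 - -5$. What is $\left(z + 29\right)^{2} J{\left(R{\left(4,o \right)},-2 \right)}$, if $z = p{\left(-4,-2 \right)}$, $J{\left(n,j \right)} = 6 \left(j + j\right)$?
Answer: $-27744$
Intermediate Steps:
$o = -1$ ($o = -2 - -1 = -2 + \left(-4 + 5\right) = -2 + 1 = -1$)
$p{\left(K,O \right)} = 5$ ($p{\left(K,O \right)} = 1 + 4 = 5$)
$J{\left(n,j \right)} = 12 j$ ($J{\left(n,j \right)} = 6 \cdot 2 j = 12 j$)
$z = 5$
$\left(z + 29\right)^{2} J{\left(R{\left(4,o \right)},-2 \right)} = \left(5 + 29\right)^{2} \cdot 12 \left(-2\right) = 34^{2} \left(-24\right) = 1156 \left(-24\right) = -27744$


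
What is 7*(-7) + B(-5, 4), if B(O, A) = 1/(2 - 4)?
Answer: -99/2 ≈ -49.500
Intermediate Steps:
B(O, A) = -½ (B(O, A) = 1/(-2) = -½)
7*(-7) + B(-5, 4) = 7*(-7) - ½ = -49 - ½ = -99/2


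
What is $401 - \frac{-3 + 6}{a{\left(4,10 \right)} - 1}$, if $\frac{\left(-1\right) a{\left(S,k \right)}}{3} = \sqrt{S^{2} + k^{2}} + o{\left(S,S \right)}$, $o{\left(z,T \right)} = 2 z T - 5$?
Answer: $\frac{1138963}{2840} - \frac{9 \sqrt{29}}{2840} \approx 401.03$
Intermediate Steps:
$o{\left(z,T \right)} = -5 + 2 T z$ ($o{\left(z,T \right)} = 2 T z - 5 = -5 + 2 T z$)
$a{\left(S,k \right)} = 15 - 6 S^{2} - 3 \sqrt{S^{2} + k^{2}}$ ($a{\left(S,k \right)} = - 3 \left(\sqrt{S^{2} + k^{2}} + \left(-5 + 2 S S\right)\right) = - 3 \left(\sqrt{S^{2} + k^{2}} + \left(-5 + 2 S^{2}\right)\right) = - 3 \left(-5 + \sqrt{S^{2} + k^{2}} + 2 S^{2}\right) = 15 - 6 S^{2} - 3 \sqrt{S^{2} + k^{2}}$)
$401 - \frac{-3 + 6}{a{\left(4,10 \right)} - 1} = 401 - \frac{-3 + 6}{\left(15 - 6 \cdot 4^{2} - 3 \sqrt{4^{2} + 10^{2}}\right) - 1} = 401 - \frac{3}{\left(15 - 96 - 3 \sqrt{16 + 100}\right) - 1} = 401 - \frac{3}{\left(15 - 96 - 3 \sqrt{116}\right) - 1} = 401 - \frac{3}{\left(15 - 96 - 3 \cdot 2 \sqrt{29}\right) - 1} = 401 - \frac{3}{\left(15 - 96 - 6 \sqrt{29}\right) - 1} = 401 - \frac{3}{\left(-81 - 6 \sqrt{29}\right) - 1} = 401 - \frac{3}{-82 - 6 \sqrt{29}}$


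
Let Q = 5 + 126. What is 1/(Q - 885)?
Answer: -1/754 ≈ -0.0013263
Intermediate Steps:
Q = 131
1/(Q - 885) = 1/(131 - 885) = 1/(-754) = -1/754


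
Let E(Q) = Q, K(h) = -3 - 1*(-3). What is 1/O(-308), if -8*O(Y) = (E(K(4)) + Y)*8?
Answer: 1/308 ≈ 0.0032468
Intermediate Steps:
K(h) = 0 (K(h) = -3 + 3 = 0)
O(Y) = -Y (O(Y) = -(0 + Y)*8/8 = -Y*8/8 = -Y)
1/O(-308) = 1/(-1*(-308)) = 1/308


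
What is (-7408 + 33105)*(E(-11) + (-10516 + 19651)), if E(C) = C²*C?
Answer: 200539388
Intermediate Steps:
E(C) = C³
(-7408 + 33105)*(E(-11) + (-10516 + 19651)) = (-7408 + 33105)*((-11)³ + (-10516 + 19651)) = 25697*(-1331 + 9135) = 25697*7804 = 200539388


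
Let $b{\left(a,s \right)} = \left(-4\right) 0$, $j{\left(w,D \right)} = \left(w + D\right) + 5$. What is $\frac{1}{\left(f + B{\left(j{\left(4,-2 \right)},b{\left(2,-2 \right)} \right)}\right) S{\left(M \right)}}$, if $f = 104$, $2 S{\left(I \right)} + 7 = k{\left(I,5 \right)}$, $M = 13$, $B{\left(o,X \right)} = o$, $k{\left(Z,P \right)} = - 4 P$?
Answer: $- \frac{2}{2997} \approx -0.00066733$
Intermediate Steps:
$j{\left(w,D \right)} = 5 + D + w$ ($j{\left(w,D \right)} = \left(D + w\right) + 5 = 5 + D + w$)
$b{\left(a,s \right)} = 0$
$S{\left(I \right)} = - \frac{27}{2}$ ($S{\left(I \right)} = - \frac{7}{2} + \frac{\left(-4\right) 5}{2} = - \frac{7}{2} + \frac{1}{2} \left(-20\right) = - \frac{7}{2} - 10 = - \frac{27}{2}$)
$\frac{1}{\left(f + B{\left(j{\left(4,-2 \right)},b{\left(2,-2 \right)} \right)}\right) S{\left(M \right)}} = \frac{1}{\left(104 + \left(5 - 2 + 4\right)\right) \left(- \frac{27}{2}\right)} = \frac{1}{\left(104 + 7\right) \left(- \frac{27}{2}\right)} = \frac{1}{111 \left(- \frac{27}{2}\right)} = \frac{1}{- \frac{2997}{2}} = - \frac{2}{2997}$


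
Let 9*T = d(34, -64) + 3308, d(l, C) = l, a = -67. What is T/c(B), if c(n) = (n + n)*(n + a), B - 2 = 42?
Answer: -557/3036 ≈ -0.18347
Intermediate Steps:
B = 44 (B = 2 + 42 = 44)
c(n) = 2*n*(-67 + n) (c(n) = (n + n)*(n - 67) = (2*n)*(-67 + n) = 2*n*(-67 + n))
T = 1114/3 (T = (34 + 3308)/9 = (⅑)*3342 = 1114/3 ≈ 371.33)
T/c(B) = 1114/(3*((2*44*(-67 + 44)))) = 1114/(3*((2*44*(-23)))) = (1114/3)/(-2024) = (1114/3)*(-1/2024) = -557/3036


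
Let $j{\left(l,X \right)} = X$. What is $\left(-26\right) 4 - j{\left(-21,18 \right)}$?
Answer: $-122$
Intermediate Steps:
$\left(-26\right) 4 - j{\left(-21,18 \right)} = \left(-26\right) 4 - 18 = -104 - 18 = -122$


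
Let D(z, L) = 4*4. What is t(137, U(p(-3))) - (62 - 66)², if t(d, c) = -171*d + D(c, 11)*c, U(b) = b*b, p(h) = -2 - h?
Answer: -23427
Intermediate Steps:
U(b) = b²
D(z, L) = 16
t(d, c) = -171*d + 16*c
t(137, U(p(-3))) - (62 - 66)² = (-171*137 + 16*(-2 - 1*(-3))²) - (62 - 66)² = (-23427 + 16*(-2 + 3)²) - 1*(-4)² = (-23427 + 16*1²) - 1*16 = (-23427 + 16*1) - 16 = (-23427 + 16) - 16 = -23411 - 16 = -23427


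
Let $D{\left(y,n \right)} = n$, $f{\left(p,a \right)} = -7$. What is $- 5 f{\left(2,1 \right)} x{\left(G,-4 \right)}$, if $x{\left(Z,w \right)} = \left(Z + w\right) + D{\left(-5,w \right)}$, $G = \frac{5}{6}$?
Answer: $- \frac{1505}{6} \approx -250.83$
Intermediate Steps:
$G = \frac{5}{6}$ ($G = 5 \cdot \frac{1}{6} = \frac{5}{6} \approx 0.83333$)
$x{\left(Z,w \right)} = Z + 2 w$ ($x{\left(Z,w \right)} = \left(Z + w\right) + w = Z + 2 w$)
$- 5 f{\left(2,1 \right)} x{\left(G,-4 \right)} = \left(-5\right) \left(-7\right) \left(\frac{5}{6} + 2 \left(-4\right)\right) = 35 \left(\frac{5}{6} - 8\right) = 35 \left(- \frac{43}{6}\right) = - \frac{1505}{6}$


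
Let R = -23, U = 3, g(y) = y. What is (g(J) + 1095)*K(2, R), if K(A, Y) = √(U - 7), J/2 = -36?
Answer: 2046*I ≈ 2046.0*I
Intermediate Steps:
J = -72 (J = 2*(-36) = -72)
K(A, Y) = 2*I (K(A, Y) = √(3 - 7) = √(-4) = 2*I)
(g(J) + 1095)*K(2, R) = (-72 + 1095)*(2*I) = 1023*(2*I) = 2046*I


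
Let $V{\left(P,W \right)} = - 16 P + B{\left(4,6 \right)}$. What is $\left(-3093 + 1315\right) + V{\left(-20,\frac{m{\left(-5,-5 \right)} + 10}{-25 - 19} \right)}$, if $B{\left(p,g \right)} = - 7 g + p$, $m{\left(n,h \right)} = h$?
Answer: $-1496$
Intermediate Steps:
$B{\left(p,g \right)} = p - 7 g$
$V{\left(P,W \right)} = -38 - 16 P$ ($V{\left(P,W \right)} = - 16 P + \left(4 - 42\right) = - 16 P - 38 = -38 - 16 P$)
$\left(-3093 + 1315\right) + V{\left(-20,\frac{m{\left(-5,-5 \right)} + 10}{-25 - 19} \right)} = \left(-3093 + 1315\right) - -282 = -1778 + \left(-38 + 320\right) = -1778 + 282 = -1496$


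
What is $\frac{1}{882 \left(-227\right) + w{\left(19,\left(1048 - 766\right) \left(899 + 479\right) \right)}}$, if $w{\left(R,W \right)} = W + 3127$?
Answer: $\frac{1}{191509} \approx 5.2217 \cdot 10^{-6}$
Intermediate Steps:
$w{\left(R,W \right)} = 3127 + W$
$\frac{1}{882 \left(-227\right) + w{\left(19,\left(1048 - 766\right) \left(899 + 479\right) \right)}} = \frac{1}{882 \left(-227\right) + \left(3127 + \left(1048 - 766\right) \left(899 + 479\right)\right)} = \frac{1}{-200214 + \left(3127 + 282 \cdot 1378\right)} = \frac{1}{-200214 + \left(3127 + 388596\right)} = \frac{1}{-200214 + 391723} = \frac{1}{191509}$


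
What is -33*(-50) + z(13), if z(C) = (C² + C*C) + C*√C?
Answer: 1988 + 13*√13 ≈ 2034.9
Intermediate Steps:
z(C) = C^(3/2) + 2*C² (z(C) = (C² + C²) + C^(3/2) = 2*C² + C^(3/2) = C^(3/2) + 2*C²)
-33*(-50) + z(13) = -33*(-50) + (13^(3/2) + 2*13²) = 1650 + (13*√13 + 2*169) = 1650 + (13*√13 + 338) = 1650 + (338 + 13*√13) = 1988 + 13*√13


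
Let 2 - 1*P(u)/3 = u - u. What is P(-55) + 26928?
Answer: 26934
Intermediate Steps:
P(u) = 6 (P(u) = 6 - 3*(u - u) = 6 - 3*0 = 6 + 0 = 6)
P(-55) + 26928 = 6 + 26928 = 26934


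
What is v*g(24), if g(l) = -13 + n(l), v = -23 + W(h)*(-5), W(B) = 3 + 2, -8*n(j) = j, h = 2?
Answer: 768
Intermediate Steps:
n(j) = -j/8
W(B) = 5
v = -48 (v = -23 + 5*(-5) = -23 - 25 = -48)
g(l) = -13 - l/8
v*g(24) = -48*(-13 - ⅛*24) = -48*(-13 - 3) = -48*(-16) = 768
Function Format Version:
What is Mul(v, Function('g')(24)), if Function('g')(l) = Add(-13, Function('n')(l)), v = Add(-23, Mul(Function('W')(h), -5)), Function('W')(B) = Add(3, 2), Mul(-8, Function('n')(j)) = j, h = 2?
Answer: 768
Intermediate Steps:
Function('n')(j) = Mul(Rational(-1, 8), j)
Function('W')(B) = 5
v = -48 (v = Add(-23, Mul(5, -5)) = Add(-23, -25) = -48)
Function('g')(l) = Add(-13, Mul(Rational(-1, 8), l))
Mul(v, Function('g')(24)) = Mul(-48, Add(-13, Mul(Rational(-1, 8), 24))) = Mul(-48, Add(-13, -3)) = Mul(-48, -16) = 768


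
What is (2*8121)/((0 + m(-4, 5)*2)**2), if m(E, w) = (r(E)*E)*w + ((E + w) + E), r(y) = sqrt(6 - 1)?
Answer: 16315089/7928162 - 487260*sqrt(5)/3964081 ≈ 1.7830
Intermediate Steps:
r(y) = sqrt(5)
m(E, w) = w + 2*E + E*w*sqrt(5) (m(E, w) = (sqrt(5)*E)*w + ((E + w) + E) = (E*sqrt(5))*w + (w + 2*E) = E*w*sqrt(5) + (w + 2*E) = w + 2*E + E*w*sqrt(5))
(2*8121)/((0 + m(-4, 5)*2)**2) = (2*8121)/((0 + (5 + 2*(-4) - 4*5*sqrt(5))*2)**2) = 16242/((0 + (5 - 8 - 20*sqrt(5))*2)**2) = 16242/((0 + (-3 - 20*sqrt(5))*2)**2) = 16242/((0 + (-6 - 40*sqrt(5)))**2) = 16242/((-6 - 40*sqrt(5))**2) = 16242/(-6 - 40*sqrt(5))**2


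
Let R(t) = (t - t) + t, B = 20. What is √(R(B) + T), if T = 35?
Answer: √55 ≈ 7.4162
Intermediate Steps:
R(t) = t (R(t) = 0 + t = t)
√(R(B) + T) = √(20 + 35) = √55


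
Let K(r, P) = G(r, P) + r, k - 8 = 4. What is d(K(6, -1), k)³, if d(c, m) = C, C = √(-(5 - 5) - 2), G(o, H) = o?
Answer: -2*I*√2 ≈ -2.8284*I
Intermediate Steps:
k = 12 (k = 8 + 4 = 12)
K(r, P) = 2*r (K(r, P) = r + r = 2*r)
C = I*√2 (C = √(-1*0 - 2) = √(0 - 2) = √(-2) = I*√2 ≈ 1.4142*I)
d(c, m) = I*√2
d(K(6, -1), k)³ = (I*√2)³ = -2*I*√2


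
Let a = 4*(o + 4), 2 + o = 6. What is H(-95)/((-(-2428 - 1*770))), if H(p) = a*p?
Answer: -1520/1599 ≈ -0.95059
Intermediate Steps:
o = 4 (o = -2 + 6 = 4)
a = 32 (a = 4*(4 + 4) = 4*8 = 32)
H(p) = 32*p
H(-95)/((-(-2428 - 1*770))) = (32*(-95))/((-(-2428 - 1*770))) = -3040*(-1/(-2428 - 770)) = -3040/((-1*(-3198))) = -3040/3198 = -3040*1/3198 = -1520/1599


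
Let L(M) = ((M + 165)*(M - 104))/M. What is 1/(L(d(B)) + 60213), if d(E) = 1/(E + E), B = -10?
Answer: 20/8069479 ≈ 2.4785e-6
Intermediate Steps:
d(E) = 1/(2*E)
L(M) = (-104 + M)*(165 + M)/M (L(M) = ((165 + M)*(-104 + M))/M = ((-104 + M)*(165 + M))/M = (-104 + M)*(165 + M)/M)
1/(L(d(B)) + 60213) = 1/((61 + (½)/(-10) - 17160/((½)/(-10))) + 60213) = 1/((61 + (½)*(-⅒) - 17160/((½)*(-⅒))) + 60213) = 1/((61 - 1/20 - 17160/(-1/20)) + 60213) = 1/((61 - 1/20 - 17160*(-20)) + 60213) = 1/((61 - 1/20 + 343200) + 60213) = 1/(6865219/20 + 60213) = 1/(8069479/20) = 20/8069479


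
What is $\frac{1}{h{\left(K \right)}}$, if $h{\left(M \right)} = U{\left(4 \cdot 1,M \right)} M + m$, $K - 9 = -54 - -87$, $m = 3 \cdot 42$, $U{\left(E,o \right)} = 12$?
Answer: $\frac{1}{630} \approx 0.0015873$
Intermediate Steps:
$m = 126$
$K = 42$ ($K = 9 - -33 = 9 + \left(-54 + 87\right) = 9 + 33 = 42$)
$h{\left(M \right)} = 126 + 12 M$ ($h{\left(M \right)} = 12 M + 126 = 126 + 12 M$)
$\frac{1}{h{\left(K \right)}} = \frac{1}{126 + 12 \cdot 42} = \frac{1}{126 + 504} = \frac{1}{630}$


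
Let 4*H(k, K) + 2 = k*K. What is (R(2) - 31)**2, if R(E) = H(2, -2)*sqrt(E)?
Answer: 1931/2 + 93*sqrt(2) ≈ 1097.0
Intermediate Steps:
H(k, K) = -1/2 + K*k/4 (H(k, K) = -1/2 + (k*K)/4 = -1/2 + (K*k)/4 = -1/2 + K*k/4)
R(E) = -3*sqrt(E)/2 (R(E) = (-1/2 + (1/4)*(-2)*2)*sqrt(E) = (-1/2 - 1)*sqrt(E) = -3*sqrt(E)/2)
(R(2) - 31)**2 = (-3*sqrt(2)/2 - 31)**2 = (-31 - 3*sqrt(2)/2)**2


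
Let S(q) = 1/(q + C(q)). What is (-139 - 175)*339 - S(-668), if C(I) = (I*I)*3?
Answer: -142425173785/1338004 ≈ -1.0645e+5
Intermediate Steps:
C(I) = 3*I² (C(I) = I²*3 = 3*I²)
S(q) = 1/(q + 3*q²)
(-139 - 175)*339 - S(-668) = (-139 - 175)*339 - 1/((-668)*(1 + 3*(-668))) = -314*339 - (-1)/(668*(1 - 2004)) = -106446 - (-1)/(668*(-2003)) = -106446 - (-1)*(-1)/(668*2003) = -106446 - 1*1/1338004 = -106446 - 1/1338004 = -142425173785/1338004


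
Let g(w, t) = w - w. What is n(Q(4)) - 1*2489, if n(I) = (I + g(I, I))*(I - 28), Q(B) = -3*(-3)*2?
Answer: -2669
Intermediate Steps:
g(w, t) = 0
Q(B) = 18 (Q(B) = 9*2 = 18)
n(I) = I*(-28 + I) (n(I) = (I + 0)*(I - 28) = I*(-28 + I))
n(Q(4)) - 1*2489 = 18*(-28 + 18) - 1*2489 = 18*(-10) - 2489 = -180 - 2489 = -2669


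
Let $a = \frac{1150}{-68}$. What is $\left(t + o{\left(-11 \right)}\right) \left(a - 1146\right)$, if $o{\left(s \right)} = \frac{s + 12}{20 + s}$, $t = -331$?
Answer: $\frac{58873571}{153} \approx 3.8479 \cdot 10^{5}$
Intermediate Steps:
$o{\left(s \right)} = \frac{12 + s}{20 + s}$
$a = - \frac{575}{34}$ ($a = 1150 \left(- \frac{1}{68}\right) = - \frac{575}{34} \approx -16.912$)
$\left(t + o{\left(-11 \right)}\right) \left(a - 1146\right) = \left(-331 + \frac{12 - 11}{20 - 11}\right) \left(- \frac{575}{34} - 1146\right) = \left(-331 + \frac{1}{9} \cdot 1\right) \left(- \frac{39539}{34}\right) = \left(-331 + \frac{1}{9}\right) \left(- \frac{39539}{34}\right) = \left(- \frac{2978}{9}\right) \left(- \frac{39539}{34}\right) = \frac{58873571}{153}$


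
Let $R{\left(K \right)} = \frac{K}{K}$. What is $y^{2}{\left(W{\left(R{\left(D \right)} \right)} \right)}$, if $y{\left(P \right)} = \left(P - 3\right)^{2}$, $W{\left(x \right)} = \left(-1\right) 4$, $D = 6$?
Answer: $2401$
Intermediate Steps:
$R{\left(K \right)} = 1$
$W{\left(x \right)} = -4$
$y{\left(P \right)} = \left(-3 + P\right)^{2}$
$y^{2}{\left(W{\left(R{\left(D \right)} \right)} \right)} = \left(\left(-3 - 4\right)^{2}\right)^{2} = \left(\left(-7\right)^{2}\right)^{2} = 49^{2} = 2401$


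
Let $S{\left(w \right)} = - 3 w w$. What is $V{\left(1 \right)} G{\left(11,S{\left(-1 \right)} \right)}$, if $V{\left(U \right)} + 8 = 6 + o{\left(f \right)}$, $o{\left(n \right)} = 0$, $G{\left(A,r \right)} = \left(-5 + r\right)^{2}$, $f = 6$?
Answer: $-128$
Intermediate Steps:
$S{\left(w \right)} = - 3 w^{2}$
$V{\left(U \right)} = -2$ ($V{\left(U \right)} = -8 + \left(6 + 0\right) = -8 + 6 = -2$)
$V{\left(1 \right)} G{\left(11,S{\left(-1 \right)} \right)} = - 2 \left(-5 - 3 \left(-1\right)^{2}\right)^{2} = - 2 \left(-5 - 3\right)^{2} = - 2 \left(-8\right)^{2} = \left(-2\right) 64 = -128$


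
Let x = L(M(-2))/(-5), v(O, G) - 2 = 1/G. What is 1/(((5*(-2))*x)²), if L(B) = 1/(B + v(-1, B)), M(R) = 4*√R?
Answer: -833/128 + 31*I*√2/8 ≈ -6.5078 + 5.4801*I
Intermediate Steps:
v(O, G) = 2 + 1/G
L(B) = 1/(2 + B + 1/B) (L(B) = 1/(B + (2 + 1/B)) = 1/(2 + B + 1/B))
x = -4*I*√2/(5*(-31 + 8*I*√2)) (x = ((4*√(-2))/(1 + (4*√(-2))² + 2*(4*√(-2))))/(-5) = ((4*(I*√2))/(1 + (4*(I*√2))² + 2*(4*(I*√2))))*(-⅕) = ((4*I*√2)/(1 + (4*I*√2)² + 2*(4*I*√2)))*(-⅕) = ((4*I*√2)/(1 - 32 + 8*I*√2))*(-⅕) = ((4*I*√2)/(-31 + 8*I*√2))*(-⅕) = (4*I*√2/(-31 + 8*I*√2))*(-⅕) = -4*I*√2/(5*(-31 + 8*I*√2)) ≈ -0.011754 + 0.032206*I)
1/(((5*(-2))*x)²) = 1/(((5*(-2))*(-64/5445 + 124*I*√2/5445))²) = 1/((-10*(-64/5445 + 124*I*√2/5445))²) = 1/((128/1089 - 248*I*√2/1089)²) = (128/1089 - 248*I*√2/1089)⁻²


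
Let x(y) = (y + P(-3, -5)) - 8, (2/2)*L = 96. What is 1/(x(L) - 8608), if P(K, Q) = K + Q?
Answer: -1/8528 ≈ -0.00011726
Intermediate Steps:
L = 96
x(y) = -16 + y (x(y) = (y + (-3 - 5)) - 8 = (y - 8) - 8 = (-8 + y) - 8 = -16 + y)
1/(x(L) - 8608) = 1/((-16 + 96) - 8608) = 1/(80 - 8608) = 1/(-8528) = -1/8528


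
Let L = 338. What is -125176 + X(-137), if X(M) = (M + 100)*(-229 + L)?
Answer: -129209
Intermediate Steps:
X(M) = 10900 + 109*M (X(M) = (M + 100)*(-229 + 338) = (100 + M)*109 = 10900 + 109*M)
-125176 + X(-137) = -125176 + (10900 + 109*(-137)) = -125176 + (10900 - 14933) = -125176 - 4033 = -129209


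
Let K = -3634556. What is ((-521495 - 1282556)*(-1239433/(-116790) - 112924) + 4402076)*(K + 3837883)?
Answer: 4837314722290742838859/116790 ≈ 4.1419e+16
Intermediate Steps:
((-521495 - 1282556)*(-1239433/(-116790) - 112924) + 4402076)*(K + 3837883) = ((-521495 - 1282556)*(-1239433/(-116790) - 112924) + 4402076)*(-3634556 + 3837883) = (-1804051*(-1239433*(-1/116790) - 112924) + 4402076)*203327 = (-1804051*(1239433/116790 - 112924) + 4402076)*203327 = (-1804051*(-13187154527/116790) + 4402076)*203327 = (23790299311588877/116790 + 4402076)*203327 = (23790813430044917/116790)*203327 = 4837314722290742838859/116790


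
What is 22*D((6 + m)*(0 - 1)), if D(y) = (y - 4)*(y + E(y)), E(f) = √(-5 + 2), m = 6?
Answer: 4224 - 352*I*√3 ≈ 4224.0 - 609.68*I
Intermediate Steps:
E(f) = I*√3 (E(f) = √(-3) = I*√3)
D(y) = (-4 + y)*(y + I*√3) (D(y) = (y - 4)*(y + I*√3) = (-4 + y)*(y + I*√3))
22*D((6 + m)*(0 - 1)) = 22*(((6 + 6)*(0 - 1))² - 4*(6 + 6)*(0 - 1) - 4*I*√3 + I*((6 + 6)*(0 - 1))*√3) = 22*((12*(-1))² - 48*(-1) - 4*I*√3 + I*(12*(-1))*√3) = 22*((-12)² - 4*(-12) - 4*I*√3 + I*(-12)*√3) = 22*(144 + 48 - 4*I*√3 - 12*I*√3) = 22*(192 - 16*I*√3) = 4224 - 352*I*√3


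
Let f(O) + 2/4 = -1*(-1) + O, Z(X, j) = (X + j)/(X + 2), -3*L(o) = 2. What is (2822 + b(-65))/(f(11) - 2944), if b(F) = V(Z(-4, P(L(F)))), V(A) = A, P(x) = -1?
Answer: -1883/1955 ≈ -0.96317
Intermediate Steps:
L(o) = -⅔ (L(o) = -⅓*2 = -⅔)
Z(X, j) = (X + j)/(2 + X)
b(F) = 5/2 (b(F) = (-4 - 1)/(2 - 4) = -5/(-2) = -½*(-5) = 5/2)
f(O) = ½ + O (f(O) = -½ + (-1*(-1) + O) = -½ + (1 + O) = ½ + O)
(2822 + b(-65))/(f(11) - 2944) = (2822 + 5/2)/((½ + 11) - 2944) = 5649/(2*(23/2 - 2944)) = 5649/(2*(-5865/2)) = (5649/2)*(-2/5865) = -1883/1955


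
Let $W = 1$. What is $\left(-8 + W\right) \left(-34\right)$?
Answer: $238$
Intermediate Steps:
$\left(-8 + W\right) \left(-34\right) = \left(-8 + 1\right) \left(-34\right) = \left(-7\right) \left(-34\right) = 238$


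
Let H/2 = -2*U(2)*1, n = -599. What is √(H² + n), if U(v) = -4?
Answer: 7*I*√7 ≈ 18.52*I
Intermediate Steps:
H = 16 (H = 2*(-2*(-4)*1) = 2*(8*1) = 2*8 = 16)
√(H² + n) = √(16² - 599) = √(256 - 599) = √(-343) = 7*I*√7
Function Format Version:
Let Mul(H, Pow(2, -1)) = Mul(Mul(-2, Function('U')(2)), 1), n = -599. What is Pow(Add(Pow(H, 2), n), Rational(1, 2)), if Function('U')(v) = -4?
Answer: Mul(7, I, Pow(7, Rational(1, 2))) ≈ Mul(18.520, I)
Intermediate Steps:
H = 16 (H = Mul(2, Mul(Mul(-2, -4), 1)) = Mul(2, Mul(8, 1)) = Mul(2, 8) = 16)
Pow(Add(Pow(H, 2), n), Rational(1, 2)) = Pow(Add(Pow(16, 2), -599), Rational(1, 2)) = Pow(Add(256, -599), Rational(1, 2)) = Pow(-343, Rational(1, 2)) = Mul(7, I, Pow(7, Rational(1, 2)))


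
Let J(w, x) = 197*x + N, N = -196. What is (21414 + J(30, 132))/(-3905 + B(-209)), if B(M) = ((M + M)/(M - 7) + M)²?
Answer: 550797408/454555849 ≈ 1.2117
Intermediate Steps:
B(M) = (M + 2*M/(-7 + M))² (B(M) = ((2*M)/(-7 + M) + M)² = (2*M/(-7 + M) + M)² = (M + 2*M/(-7 + M))²)
J(w, x) = -196 + 197*x (J(w, x) = 197*x - 196 = -196 + 197*x)
(21414 + J(30, 132))/(-3905 + B(-209)) = (21414 + (-196 + 197*132))/(-3905 + (-209)²*(-5 - 209)²/(-7 - 209)²) = (21414 + (-196 + 26004))/(-3905 + 43681*(-214)²/(-216)²) = (21414 + 25808)/(-3905 + 43681*(1/46656)*45796) = 47222/(-3905 + 500103769/11664) = 47222/(454555849/11664) = 47222*(11664/454555849) = 550797408/454555849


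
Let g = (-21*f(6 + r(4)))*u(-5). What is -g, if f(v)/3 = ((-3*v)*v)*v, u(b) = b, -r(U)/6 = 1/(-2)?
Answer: 688905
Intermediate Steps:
r(U) = 3 (r(U) = -6/(-2) = -6*(-1/2) = 3)
f(v) = -9*v**3 (f(v) = 3*(((-3*v)*v)*v) = 3*((-3*v**2)*v) = 3*(-3*v**3) = -9*v**3)
g = -688905 (g = -(-189)*(6 + 3)**3*(-5) = -(-189)*9**3*(-5) = -(-189)*729*(-5) = -21*(-6561)*(-5) = 137781*(-5) = -688905)
-g = -1*(-688905) = 688905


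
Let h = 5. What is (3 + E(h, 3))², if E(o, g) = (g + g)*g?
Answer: 441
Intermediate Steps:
E(o, g) = 2*g² (E(o, g) = (2*g)*g = 2*g²)
(3 + E(h, 3))² = (3 + 2*3²)² = (3 + 2*9)² = (3 + 18)² = 21² = 441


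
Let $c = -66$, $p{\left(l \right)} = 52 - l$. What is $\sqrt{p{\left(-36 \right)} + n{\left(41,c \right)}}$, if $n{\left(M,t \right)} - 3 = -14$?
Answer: $\sqrt{77} \approx 8.775$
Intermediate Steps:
$n{\left(M,t \right)} = -11$ ($n{\left(M,t \right)} = 3 - 14 = -11$)
$\sqrt{p{\left(-36 \right)} + n{\left(41,c \right)}} = \sqrt{\left(52 - -36\right) - 11} = \sqrt{\left(52 + 36\right) - 11} = \sqrt{88 - 11} = \sqrt{77}$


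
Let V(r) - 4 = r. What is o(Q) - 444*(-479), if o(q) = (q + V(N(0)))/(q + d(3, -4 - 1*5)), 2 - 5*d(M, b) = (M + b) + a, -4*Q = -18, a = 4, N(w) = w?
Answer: 11271913/53 ≈ 2.1268e+5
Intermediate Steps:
Q = 9/2 (Q = -1/4*(-18) = 9/2 ≈ 4.5000)
V(r) = 4 + r
d(M, b) = -2/5 - M/5 - b/5 (d(M, b) = 2/5 - ((M + b) + 4)/5 = 2/5 - (4 + M + b)/5 = 2/5 + (-4/5 - M/5 - b/5) = -2/5 - M/5 - b/5)
o(q) = (4 + q)/(4/5 + q) (o(q) = (q + (4 + 0))/(q + (-2/5 - 1/5*3 - (-4 - 1*5)/5)) = (q + 4)/(q + (-2/5 - 3/5 - (-4 - 5)/5)) = (4 + q)/(q + (-2/5 - 3/5 - 1/5*(-9))) = (4 + q)/(q + (-2/5 - 3/5 + 9/5)) = (4 + q)/(q + 4/5) = (4 + q)/(4/5 + q))
o(Q) - 444*(-479) = 5*(4 + 9/2)/(4 + 5*(9/2)) - 444*(-479) = 5*(17/2)/(4 + 45/2) + 212676 = 5*(17/2)/(53/2) + 212676 = 5*(2/53)*(17/2) + 212676 = 85/53 + 212676 = 11271913/53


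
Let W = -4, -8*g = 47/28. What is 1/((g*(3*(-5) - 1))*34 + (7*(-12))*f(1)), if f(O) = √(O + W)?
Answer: 5593/1675633 + 4116*I*√3/1675633 ≈ 0.0033378 + 0.0042546*I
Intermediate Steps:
g = -47/224 (g = -47/(8*28) = -⅛*47/28 = -47/224 ≈ -0.20982)
f(O) = √(-4 + O) (f(O) = √(O - 4) = √(-4 + O))
1/((g*(3*(-5) - 1))*34 + (7*(-12))*f(1)) = 1/(-47*(3*(-5) - 1)/224*34 + (7*(-12))*√(-4 + 1)) = 1/(-47*(-15 - 1)/224*34 - 84*I*√3) = 1/(-47/224*(-16)*34 - 84*I*√3) = 1/((47/14)*34 - 84*I*√3) = 1/(799/7 - 84*I*√3)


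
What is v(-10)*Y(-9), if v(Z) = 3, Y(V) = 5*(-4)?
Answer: -60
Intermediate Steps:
Y(V) = -20
v(-10)*Y(-9) = 3*(-20) = -60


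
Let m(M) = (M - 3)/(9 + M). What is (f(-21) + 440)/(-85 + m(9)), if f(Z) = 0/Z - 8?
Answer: -648/127 ≈ -5.1024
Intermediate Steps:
f(Z) = -8 (f(Z) = 0 - 8 = -8)
m(M) = (-3 + M)/(9 + M)
(f(-21) + 440)/(-85 + m(9)) = (-8 + 440)/(-85 + (-3 + 9)/(9 + 9)) = 432/(-85 + 6/18) = 432/(-85 + (1/18)*6) = 432/(-85 + ⅓) = 432/(-254/3) = 432*(-3/254) = -648/127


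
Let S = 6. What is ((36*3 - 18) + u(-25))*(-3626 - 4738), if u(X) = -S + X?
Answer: -493476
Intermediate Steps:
u(X) = -6 + X (u(X) = -1*6 + X = -6 + X)
((36*3 - 18) + u(-25))*(-3626 - 4738) = ((36*3 - 18) + (-6 - 25))*(-3626 - 4738) = ((108 - 18) - 31)*(-8364) = (90 - 31)*(-8364) = 59*(-8364) = -493476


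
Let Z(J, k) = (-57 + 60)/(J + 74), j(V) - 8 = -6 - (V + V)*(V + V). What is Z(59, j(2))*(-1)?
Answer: -3/133 ≈ -0.022556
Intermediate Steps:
j(V) = 2 - 4*V**2 (j(V) = 8 + (-6 - (V + V)*(V + V)) = 8 + (-6 - 2*V*2*V) = 8 + (-6 - 4*V**2) = 2 - 4*V**2)
Z(J, k) = 3/(74 + J)
Z(59, j(2))*(-1) = (3/(74 + 59))*(-1) = (3/133)*(-1) = -3/133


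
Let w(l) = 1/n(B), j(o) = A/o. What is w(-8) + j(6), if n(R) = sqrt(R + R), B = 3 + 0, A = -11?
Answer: -11/6 + sqrt(6)/6 ≈ -1.4251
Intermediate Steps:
B = 3
n(R) = sqrt(2)*sqrt(R) (n(R) = sqrt(2*R) = sqrt(2)*sqrt(R))
j(o) = -11/o
w(l) = sqrt(6)/6 (w(l) = 1/(sqrt(2)*sqrt(3)) = 1/(sqrt(6)) = sqrt(6)/6)
w(-8) + j(6) = sqrt(6)/6 - 11/6 = -11/6 + sqrt(6)/6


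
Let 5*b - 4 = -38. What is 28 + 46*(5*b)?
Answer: -1536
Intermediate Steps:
b = -34/5 (b = ⅘ + (⅕)*(-38) = ⅘ - 38/5 = -34/5 ≈ -6.8000)
28 + 46*(5*b) = 28 + 46*(5*(-34/5)) = 28 + 46*(-34) = 28 - 1564 = -1536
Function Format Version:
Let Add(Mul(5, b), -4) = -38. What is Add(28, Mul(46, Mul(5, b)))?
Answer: -1536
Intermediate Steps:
b = Rational(-34, 5) (b = Add(Rational(4, 5), Mul(Rational(1, 5), -38)) = Add(Rational(4, 5), Rational(-38, 5)) = Rational(-34, 5) ≈ -6.8000)
Add(28, Mul(46, Mul(5, b))) = Add(28, Mul(46, Mul(5, Rational(-34, 5)))) = Add(28, Mul(46, -34)) = Add(28, -1564) = -1536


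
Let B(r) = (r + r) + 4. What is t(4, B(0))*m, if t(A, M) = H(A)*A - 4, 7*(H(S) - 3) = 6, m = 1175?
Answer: 94000/7 ≈ 13429.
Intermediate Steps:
H(S) = 27/7 (H(S) = 3 + (1/7)*6 = 3 + 6/7 = 27/7)
B(r) = 4 + 2*r (B(r) = 2*r + 4 = 4 + 2*r)
t(A, M) = -4 + 27*A/7 (t(A, M) = 27*A/7 - 4 = -4 + 27*A/7)
t(4, B(0))*m = (-4 + (27/7)*4)*1175 = (-4 + 108/7)*1175 = (80/7)*1175 = 94000/7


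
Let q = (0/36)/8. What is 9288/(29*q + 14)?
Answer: 4644/7 ≈ 663.43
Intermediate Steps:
q = 0 (q = (0*(1/36))*(1/8) = 0*(1/8) = 0)
9288/(29*q + 14) = 9288/(29*0 + 14) = 9288/(0 + 14) = 9288/14 = 9288*(1/14) = 4644/7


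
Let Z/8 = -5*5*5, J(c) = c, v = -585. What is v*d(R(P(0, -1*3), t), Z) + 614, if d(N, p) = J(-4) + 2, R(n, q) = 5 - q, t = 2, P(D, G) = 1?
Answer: 1784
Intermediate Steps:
Z = -1000 (Z = 8*(-5*5*5) = 8*(-25*5) = 8*(-125) = -1000)
d(N, p) = -2 (d(N, p) = -4 + 2 = -2)
v*d(R(P(0, -1*3), t), Z) + 614 = -585*(-2) + 614 = 1170 + 614 = 1784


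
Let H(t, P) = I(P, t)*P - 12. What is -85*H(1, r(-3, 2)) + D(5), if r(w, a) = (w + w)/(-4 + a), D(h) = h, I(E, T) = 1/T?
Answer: 770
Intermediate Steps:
I(E, T) = 1/T
r(w, a) = 2*w/(-4 + a) (r(w, a) = (2*w)/(-4 + a) = 2*w/(-4 + a))
H(t, P) = -12 + P/t (H(t, P) = P/t - 12 = -12 + P/t)
-85*H(1, r(-3, 2)) + D(5) = -85*(-12 + (2*(-3)/(-4 + 2))/1) + 5 = -85*(-12 + (2*(-3)/(-2))*1) + 5 = -85*(-12 + (2*(-3)*(-1/2))*1) + 5 = -85*(-12 + 3*1) + 5 = -85*(-12 + 3) + 5 = -85*(-9) + 5 = 765 + 5 = 770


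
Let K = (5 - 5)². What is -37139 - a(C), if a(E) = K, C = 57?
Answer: -37139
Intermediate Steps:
K = 0 (K = 0² = 0)
a(E) = 0
-37139 - a(C) = -37139 - 1*0 = -37139 + 0 = -37139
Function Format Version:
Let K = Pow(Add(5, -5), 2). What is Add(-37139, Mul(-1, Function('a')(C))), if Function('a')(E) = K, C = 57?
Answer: -37139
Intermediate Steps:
K = 0 (K = Pow(0, 2) = 0)
Function('a')(E) = 0
Add(-37139, Mul(-1, Function('a')(C))) = Add(-37139, Mul(-1, 0)) = Add(-37139, 0) = -37139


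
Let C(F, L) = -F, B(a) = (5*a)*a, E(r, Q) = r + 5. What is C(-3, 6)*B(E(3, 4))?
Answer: 960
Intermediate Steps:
E(r, Q) = 5 + r
B(a) = 5*a**2
C(-3, 6)*B(E(3, 4)) = (-1*(-3))*(5*(5 + 3)**2) = 3*(5*8**2) = 3*(5*64) = 3*320 = 960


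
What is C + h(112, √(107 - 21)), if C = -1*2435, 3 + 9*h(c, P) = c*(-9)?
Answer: -7642/3 ≈ -2547.3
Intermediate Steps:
h(c, P) = -⅓ - c (h(c, P) = -⅓ + (c*(-9))/9 = -⅓ + (-9*c)/9 = -⅓ - c)
C = -2435
C + h(112, √(107 - 21)) = -2435 + (-⅓ - 1*112) = -2435 + (-⅓ - 112) = -2435 - 337/3 = -7642/3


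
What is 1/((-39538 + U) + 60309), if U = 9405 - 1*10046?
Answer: 1/20130 ≈ 4.9677e-5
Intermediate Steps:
U = -641 (U = 9405 - 10046 = -641)
1/((-39538 + U) + 60309) = 1/((-39538 - 641) + 60309) = 1/(-40179 + 60309) = 1/20130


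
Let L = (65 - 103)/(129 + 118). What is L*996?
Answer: -1992/13 ≈ -153.23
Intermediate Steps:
L = -2/13 (L = -38/247 = -38*1/247 = -2/13 ≈ -0.15385)
L*996 = -2/13*996 = -1992/13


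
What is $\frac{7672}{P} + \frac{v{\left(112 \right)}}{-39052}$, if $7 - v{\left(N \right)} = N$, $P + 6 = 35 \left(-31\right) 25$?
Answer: $- \frac{22827553}{81501524} \approx -0.28009$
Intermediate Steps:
$P = -27131$ ($P = -6 + 35 \left(-31\right) 25 = -6 - 27125 = -27131$)
$v{\left(N \right)} = 7 - N$
$\frac{7672}{P} + \frac{v{\left(112 \right)}}{-39052} = \frac{7672}{-27131} + \frac{7 - 112}{-39052} = 7672 \left(- \frac{1}{27131}\right) + \left(7 - 112\right) \left(- \frac{1}{39052}\right) = - \frac{7672}{27131} - - \frac{105}{39052} = - \frac{7672}{27131} + \frac{105}{39052} = - \frac{22827553}{81501524}$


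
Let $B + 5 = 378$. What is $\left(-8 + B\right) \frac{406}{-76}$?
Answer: $- \frac{74095}{38} \approx -1949.9$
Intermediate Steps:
$B = 373$ ($B = -5 + 378 = 373$)
$\left(-8 + B\right) \frac{406}{-76} = \left(-8 + 373\right) \frac{406}{-76} = 365 \cdot 406 \left(- \frac{1}{76}\right) = 365 \left(- \frac{203}{38}\right) = - \frac{74095}{38}$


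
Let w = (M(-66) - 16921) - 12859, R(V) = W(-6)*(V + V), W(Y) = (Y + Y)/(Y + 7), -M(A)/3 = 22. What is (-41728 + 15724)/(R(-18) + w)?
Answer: 1182/1337 ≈ 0.88407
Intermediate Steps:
M(A) = -66 (M(A) = -3*22 = -66)
W(Y) = 2*Y/(7 + Y) (W(Y) = (2*Y)/(7 + Y) = 2*Y/(7 + Y))
R(V) = -24*V (R(V) = (2*(-6)/(7 - 6))*(V + V) = (2*(-6)/1)*(2*V) = (2*(-6)*1)*(2*V) = -24*V)
w = -29846 (w = (-66 - 16921) - 12859 = -16987 - 12859 = -29846)
(-41728 + 15724)/(R(-18) + w) = (-41728 + 15724)/(-24*(-18) - 29846) = -26004/(432 - 29846) = -26004/(-29414) = -26004*(-1/29414) = 1182/1337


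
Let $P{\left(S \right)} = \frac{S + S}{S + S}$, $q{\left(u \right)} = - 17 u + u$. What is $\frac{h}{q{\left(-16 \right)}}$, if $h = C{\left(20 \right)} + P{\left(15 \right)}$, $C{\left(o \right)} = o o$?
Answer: $\frac{401}{256} \approx 1.5664$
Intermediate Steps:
$q{\left(u \right)} = - 16 u$
$P{\left(S \right)} = 1$ ($P{\left(S \right)} = \frac{2 S}{2 S} = 2 S \frac{1}{2 S} = 1$)
$C{\left(o \right)} = o^{2}$
$h = 401$ ($h = 20^{2} + 1 = 400 + 1 = 401$)
$\frac{h}{q{\left(-16 \right)}} = \frac{401}{\left(-16\right) \left(-16\right)} = \frac{401}{256}$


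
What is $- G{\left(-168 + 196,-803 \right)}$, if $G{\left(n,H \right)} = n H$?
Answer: $22484$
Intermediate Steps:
$G{\left(n,H \right)} = H n$
$- G{\left(-168 + 196,-803 \right)} = - \left(-803\right) \left(-168 + 196\right) = - \left(-803\right) 28 = \left(-1\right) \left(-22484\right) = 22484$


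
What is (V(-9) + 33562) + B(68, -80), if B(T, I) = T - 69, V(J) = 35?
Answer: 33596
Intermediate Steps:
B(T, I) = -69 + T
(V(-9) + 33562) + B(68, -80) = (35 + 33562) + (-69 + 68) = 33597 - 1 = 33596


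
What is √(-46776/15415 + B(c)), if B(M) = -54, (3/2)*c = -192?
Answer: 11*I*√112005390/15415 ≈ 7.5521*I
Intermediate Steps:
c = -128 (c = (⅔)*(-192) = -128)
√(-46776/15415 + B(c)) = √(-46776/15415 - 54) = √(-879186/15415) = 11*I*√112005390/15415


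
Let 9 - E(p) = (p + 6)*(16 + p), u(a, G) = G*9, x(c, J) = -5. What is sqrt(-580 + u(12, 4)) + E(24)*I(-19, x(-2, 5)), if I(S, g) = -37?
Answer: 44067 + 4*I*sqrt(34) ≈ 44067.0 + 23.324*I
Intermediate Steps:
u(a, G) = 9*G
E(p) = 9 - (6 + p)*(16 + p) (E(p) = 9 - (p + 6)*(16 + p) = 9 - (6 + p)*(16 + p))
sqrt(-580 + u(12, 4)) + E(24)*I(-19, x(-2, 5)) = sqrt(-580 + 9*4) + (-87 - 1*24**2 - 22*24)*(-37) = sqrt(-580 + 36) + (-87 - 1*576 - 528)*(-37) = sqrt(-544) + (-87 - 576 - 528)*(-37) = 4*I*sqrt(34) - 1191*(-37) = 4*I*sqrt(34) + 44067 = 44067 + 4*I*sqrt(34)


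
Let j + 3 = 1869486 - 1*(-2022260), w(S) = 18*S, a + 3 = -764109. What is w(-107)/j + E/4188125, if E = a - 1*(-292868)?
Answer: -1842026867042/16299106151875 ≈ -0.11301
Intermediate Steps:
a = -764112 (a = -3 - 764109 = -764112)
j = 3891743 (j = -3 + (1869486 - 1*(-2022260)) = -3 + (1869486 + 2022260) = -3 + 3891746 = 3891743)
E = -471244 (E = -764112 - 1*(-292868) = -764112 + 292868 = -471244)
w(-107)/j + E/4188125 = (18*(-107))/3891743 - 471244/4188125 = -1926*1/3891743 - 471244*1/4188125 = -1926/3891743 - 471244/4188125 = -1842026867042/16299106151875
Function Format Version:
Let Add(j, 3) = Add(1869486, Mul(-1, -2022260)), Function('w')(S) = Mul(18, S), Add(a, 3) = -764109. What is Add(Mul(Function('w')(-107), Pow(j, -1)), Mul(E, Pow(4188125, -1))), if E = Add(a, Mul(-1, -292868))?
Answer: Rational(-1842026867042, 16299106151875) ≈ -0.11301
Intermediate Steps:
a = -764112 (a = Add(-3, -764109) = -764112)
j = 3891743 (j = Add(-3, Add(1869486, Mul(-1, -2022260))) = Add(-3, Add(1869486, 2022260)) = Add(-3, 3891746) = 3891743)
E = -471244 (E = Add(-764112, Mul(-1, -292868)) = Add(-764112, 292868) = -471244)
Add(Mul(Function('w')(-107), Pow(j, -1)), Mul(E, Pow(4188125, -1))) = Add(Mul(Mul(18, -107), Pow(3891743, -1)), Mul(-471244, Pow(4188125, -1))) = Add(Mul(-1926, Rational(1, 3891743)), Mul(-471244, Rational(1, 4188125))) = Add(Rational(-1926, 3891743), Rational(-471244, 4188125)) = Rational(-1842026867042, 16299106151875)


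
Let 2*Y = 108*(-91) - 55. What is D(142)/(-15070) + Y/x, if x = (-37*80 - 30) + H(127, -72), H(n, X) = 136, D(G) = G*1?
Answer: 74063137/43009780 ≈ 1.7220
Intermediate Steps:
D(G) = G
Y = -9883/2 (Y = (108*(-91) - 55)/2 = (-9828 - 55)/2 = (½)*(-9883) = -9883/2 ≈ -4941.5)
x = -2854 (x = (-37*80 - 30) + 136 = (-2960 - 30) + 136 = -2990 + 136 = -2854)
D(142)/(-15070) + Y/x = 142/(-15070) - 9883/2/(-2854) = 142*(-1/15070) - 9883/2*(-1/2854) = -71/7535 + 9883/5708 = 74063137/43009780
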